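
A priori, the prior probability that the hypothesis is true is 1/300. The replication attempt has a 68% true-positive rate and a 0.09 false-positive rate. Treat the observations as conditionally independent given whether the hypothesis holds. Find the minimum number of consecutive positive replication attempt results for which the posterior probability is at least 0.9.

Prior odds = (1/300)/(299/300) = 1/299.
Likelihood ratio of a positive result = 0.68/0.09 = 68/9.
Target posterior odds = 0.9/0.1 = 9.
Need (1/299) × (68/9)ⁿ ≥ 9, i.e. (68/9)ⁿ ≥ 2691.
(68/9)³ = 314432/729 falls short of 2691 but (68/9)⁴ = 21381376/6561 reaches it, so n = 4.

4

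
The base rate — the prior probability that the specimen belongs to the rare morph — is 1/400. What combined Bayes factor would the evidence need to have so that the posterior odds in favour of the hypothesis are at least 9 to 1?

3591

Prior odds = 0.0025/0.9975 = 1/399.
Target odds = 9.
Required Bayes factor = 9 ÷ (1/399) = 3591.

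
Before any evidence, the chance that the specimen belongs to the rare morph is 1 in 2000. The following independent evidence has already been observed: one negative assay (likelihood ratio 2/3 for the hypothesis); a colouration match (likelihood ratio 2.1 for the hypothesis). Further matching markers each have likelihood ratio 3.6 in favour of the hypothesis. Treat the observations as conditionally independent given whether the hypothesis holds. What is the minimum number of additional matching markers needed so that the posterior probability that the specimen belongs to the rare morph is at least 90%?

Prior odds = 0.0005/0.9995 = 1/1999.
Combined Bayes factor of the evidence already in hand = (2/3) × 2.1 = 1.4.
Odds after that evidence = (1/1999) × 1.4 = 7/9995.
Target odds = 0.9/0.1 = 9.
Need 3.6ⁿ ≥ 9 ÷ (7/9995) = 89955/7.
3.6⁷ = 612220032/78125 falls short of 89955/7 but 3.6⁸ ≈28211.1 reaches it, so n = 8.

8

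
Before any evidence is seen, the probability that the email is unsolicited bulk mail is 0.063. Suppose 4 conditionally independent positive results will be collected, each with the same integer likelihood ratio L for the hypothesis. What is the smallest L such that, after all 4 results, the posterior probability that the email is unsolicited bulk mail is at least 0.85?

Prior odds = 0.063/0.937 = 63/937.
Target odds = 0.85/0.15 = 17/3.
Need L⁴ ≥ 17/3 ÷ (63/937) = 15929/189.
3⁴ = 81 < 15929/189 ≤ 256 = 4⁴, so L = 4.

4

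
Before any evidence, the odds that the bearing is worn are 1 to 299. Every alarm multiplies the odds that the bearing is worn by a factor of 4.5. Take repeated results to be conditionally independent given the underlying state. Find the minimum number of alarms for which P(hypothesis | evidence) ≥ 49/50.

7

Prior odds = 1/299.
Likelihood ratio per alarm = 4.5.
Target odds: 0.98 ÷ 0.02 = 49.
Require 4.5ⁿ ≥ 49 ÷ (1/299) = 14651.
4.5⁶ = 8303.765625 falls short of 14651 but 4.5⁷ = 4782969/128 reaches it, so n = 7.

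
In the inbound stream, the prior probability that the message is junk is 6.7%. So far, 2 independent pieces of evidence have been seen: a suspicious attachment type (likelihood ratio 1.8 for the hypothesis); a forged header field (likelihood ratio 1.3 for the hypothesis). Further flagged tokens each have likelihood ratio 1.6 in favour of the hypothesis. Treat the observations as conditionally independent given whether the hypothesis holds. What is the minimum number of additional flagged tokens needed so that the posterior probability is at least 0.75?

Prior odds = 0.067/0.933 = 67/933.
Combined Bayes factor of the evidence already in hand = 1.8 × 1.3 = 2.34.
Odds after that evidence = (67/933) × 2.34 = 2613/15550.
Target odds = 0.75/0.25 = 3.
Need 1.6ⁿ ≥ 3 ÷ (2613/15550) = 15550/871.
1.6⁶ = 262144/15625 falls short of 15550/871 but 1.6⁷ = 2097152/78125 reaches it, so n = 7.

7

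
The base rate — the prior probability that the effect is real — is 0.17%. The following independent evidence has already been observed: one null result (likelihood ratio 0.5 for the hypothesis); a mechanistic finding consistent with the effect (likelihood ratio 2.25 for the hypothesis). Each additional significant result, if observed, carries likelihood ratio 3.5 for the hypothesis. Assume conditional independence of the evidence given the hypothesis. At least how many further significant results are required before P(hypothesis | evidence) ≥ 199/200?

10

Prior odds = 0.0017/0.9983 = 17/9983.
Combined Bayes factor of the evidence already in hand = 0.5 × 2.25 = 1.125.
Odds after that evidence = (17/9983) × 1.125 = 153/79864.
Target odds = 0.995/0.005 = 199.
Need 3.5ⁿ ≥ 199 ÷ (153/79864) = 15892936/153.
3.5⁹ = 40353607/512 falls short of 15892936/153 but 3.5¹⁰ = 282475249/1024 reaches it, so n = 10.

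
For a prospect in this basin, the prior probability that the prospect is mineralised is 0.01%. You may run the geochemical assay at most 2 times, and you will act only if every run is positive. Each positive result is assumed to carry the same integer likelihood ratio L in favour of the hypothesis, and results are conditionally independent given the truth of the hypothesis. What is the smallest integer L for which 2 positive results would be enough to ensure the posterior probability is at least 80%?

Prior odds = 0.0001/0.9999 = 1/9999.
Target odds = 0.8/0.2 = 4.
Need L² ≥ 4 ÷ (1/9999) = 39996.
199² = 39601 < 39996 ≤ 40000 = 200², so L = 200.

200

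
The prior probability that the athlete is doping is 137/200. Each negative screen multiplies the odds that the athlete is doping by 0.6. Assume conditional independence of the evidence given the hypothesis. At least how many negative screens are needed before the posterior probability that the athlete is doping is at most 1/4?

4

Prior odds = 0.685/0.315 = 137/63.
Likelihood ratio per negative screen = 0.6.
Target odds: 0.25 ÷ 0.75 = 1/3.
Need (137/63) × 0.6ⁿ ≤ 1/3, i.e. 0.6ⁿ ≤ 21/137.
0.6³ = 0.216 is still above 21/137 but 0.6⁴ = 0.1296 is at or below it, so n = 4.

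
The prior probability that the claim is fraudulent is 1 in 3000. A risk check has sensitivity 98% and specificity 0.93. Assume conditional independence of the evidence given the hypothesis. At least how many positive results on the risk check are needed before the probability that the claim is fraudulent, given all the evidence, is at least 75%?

4

Prior odds: (1/3000) ÷ (2999/3000) = 1/2999.
False-positive rate = 1 − 0.93 = 0.07; likelihood ratio of a positive = 0.98/0.07 = 14.
Target odds: 0.75 ÷ 0.25 = 3.
Require 14ⁿ ≥ 3 ÷ (1/2999) = 8997.
14³ = 2744 falls short of 8997 but 14⁴ = 38416 reaches it, so n = 4.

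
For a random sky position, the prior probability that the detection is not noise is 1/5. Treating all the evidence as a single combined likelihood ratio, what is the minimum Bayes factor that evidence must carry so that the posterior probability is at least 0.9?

Prior odds = 0.2/0.8 = 0.25.
Target odds = 0.9/0.1 = 9.
Required Bayes factor = 9 ÷ 0.25 = 36.

36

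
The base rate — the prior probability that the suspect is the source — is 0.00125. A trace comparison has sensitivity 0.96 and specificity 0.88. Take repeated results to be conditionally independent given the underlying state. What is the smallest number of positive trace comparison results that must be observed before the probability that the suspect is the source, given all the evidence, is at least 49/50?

Prior odds = 0.00125/0.99875 = 1/799.
False-positive rate = 1 − 0.88 = 0.12; likelihood ratio of a positive = 0.96/0.12 = 8.
Target posterior odds = 0.98/0.02 = 49.
Require 8ⁿ ≥ 49 ÷ (1/799) = 39151.
8⁵ = 32768 falls short of 39151 but 8⁶ = 262144 reaches it, so n = 6.

6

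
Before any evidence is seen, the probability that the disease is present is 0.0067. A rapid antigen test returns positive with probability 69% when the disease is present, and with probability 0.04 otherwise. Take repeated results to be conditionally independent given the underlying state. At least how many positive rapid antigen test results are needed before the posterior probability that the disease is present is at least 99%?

4

Prior odds = 0.0067/0.9933 = 67/9933.
Likelihood ratio of a positive result = 0.69/0.04 = 17.25.
Target odds: 0.99 ÷ 0.01 = 99.
Require 17.25ⁿ ≥ 99 ÷ (67/9933) = 983367/67.
17.25³ = 5132.953125 falls short of 983367/67 but 17.25⁴ = 22667121/256 reaches it, so n = 4.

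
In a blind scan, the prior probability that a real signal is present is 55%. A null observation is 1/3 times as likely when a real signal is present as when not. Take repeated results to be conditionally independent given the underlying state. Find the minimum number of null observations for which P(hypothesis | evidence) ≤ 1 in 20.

3

Prior odds: 0.55 ÷ 0.45 = 11/9.
Likelihood ratio per null observation = 1/3.
Target posterior odds = 0.05/0.95 = 1/19.
Require (1/3)ⁿ ≤ 1/19 ÷ (11/9) = 9/209.
(1/3)² = 1/9 is still above 9/209 but (1/3)³ = 1/27 is at or below it, so n = 3.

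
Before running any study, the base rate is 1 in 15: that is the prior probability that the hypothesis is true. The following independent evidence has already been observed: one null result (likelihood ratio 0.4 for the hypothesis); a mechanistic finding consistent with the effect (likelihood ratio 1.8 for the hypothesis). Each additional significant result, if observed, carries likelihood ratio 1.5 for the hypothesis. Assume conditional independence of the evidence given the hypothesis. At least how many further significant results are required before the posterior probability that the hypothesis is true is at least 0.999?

Prior odds = (1/15)/(14/15) = 1/14.
Combined Bayes factor of the evidence already in hand = 0.4 × 1.8 = 0.72.
Odds after that evidence = (1/14) × 0.72 = 9/175.
Target odds = 0.999/0.001 = 999.
Need 1.5ⁿ ≥ 999 ÷ (9/175) = 19425.
1.5²⁴ ≈16834.1 falls short of 19425 but 1.5²⁵ ≈25251.2 reaches it, so n = 25.

25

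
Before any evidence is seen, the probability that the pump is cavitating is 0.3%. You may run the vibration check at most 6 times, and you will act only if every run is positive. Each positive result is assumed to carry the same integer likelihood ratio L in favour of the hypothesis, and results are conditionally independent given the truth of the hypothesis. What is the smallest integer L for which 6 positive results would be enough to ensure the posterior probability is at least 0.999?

Prior odds = 0.003/0.997 = 3/997.
Target odds = 0.999/0.001 = 999.
Need L⁶ ≥ 999 ÷ (3/997) = 332001.
8⁶ = 262144 < 332001 ≤ 531441 = 9⁶, so L = 9.

9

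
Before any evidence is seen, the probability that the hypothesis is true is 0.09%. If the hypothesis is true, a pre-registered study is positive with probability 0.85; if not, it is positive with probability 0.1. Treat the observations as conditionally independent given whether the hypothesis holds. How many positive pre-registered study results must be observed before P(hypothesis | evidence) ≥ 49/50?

6

Prior odds: 0.0009 ÷ 0.9991 = 9/9991.
Likelihood ratio of a positive = 0.85/0.1 = 8.5.
Target odds: 0.98 ÷ 0.02 = 49.
Require 8.5ⁿ ≥ 49 ÷ (9/9991) = 489559/9.
8.5⁵ = 44370.53125 falls short of 489559/9 but 8.5⁶ = 24137569/64 reaches it, so n = 6.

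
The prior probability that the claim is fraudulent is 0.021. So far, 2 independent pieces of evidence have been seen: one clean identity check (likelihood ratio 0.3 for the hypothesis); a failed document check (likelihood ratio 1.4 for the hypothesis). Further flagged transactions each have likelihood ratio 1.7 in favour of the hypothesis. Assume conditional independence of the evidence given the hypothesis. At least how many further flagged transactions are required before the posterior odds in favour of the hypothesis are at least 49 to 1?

17

Prior odds = 0.021/0.979 = 21/979.
Combined Bayes factor of the evidence already in hand = 0.3 × 1.4 = 0.42.
Odds after that evidence = (21/979) × 0.42 = 441/48950.
Target odds = 49.
Need 1.7ⁿ ≥ 49 ÷ (441/48950) = 48950/9.
1.7¹⁶ ≈4866.12 falls short of 48950/9 but 1.7¹⁷ ≈8272.4 reaches it, so n = 17.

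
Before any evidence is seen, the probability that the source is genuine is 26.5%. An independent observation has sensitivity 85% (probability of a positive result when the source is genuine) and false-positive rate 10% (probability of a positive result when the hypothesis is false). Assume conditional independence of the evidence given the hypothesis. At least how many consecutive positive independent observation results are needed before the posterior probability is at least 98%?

3

Prior odds = 0.265/0.735 = 53/147.
Likelihood ratio of a positive result = 0.85/0.1 = 8.5.
Target odds: 0.98 ÷ 0.02 = 49.
Need (53/147) × 8.5ⁿ ≥ 49, i.e. 8.5ⁿ ≥ 7203/53.
8.5² = 72.25 falls short of 7203/53 but 8.5³ = 614.125 reaches it, so n = 3.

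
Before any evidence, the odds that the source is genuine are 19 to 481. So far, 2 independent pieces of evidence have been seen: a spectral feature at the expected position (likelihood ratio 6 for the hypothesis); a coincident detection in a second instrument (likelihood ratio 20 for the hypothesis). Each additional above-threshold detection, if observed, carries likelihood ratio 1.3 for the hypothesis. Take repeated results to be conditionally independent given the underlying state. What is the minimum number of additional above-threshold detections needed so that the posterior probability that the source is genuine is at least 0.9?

Prior odds = 19/481.
Combined Bayes factor of the evidence already in hand = 6 × 20 = 120.
Odds after that evidence = (19/481) × 120 = 2280/481.
Target odds = 0.9/0.1 = 9.
Need 1.3ⁿ ≥ 9 ÷ (2280/481) = 1443/760.
1.3² = 1.69 falls short of 1443/760 but 1.3³ = 2.197 reaches it, so n = 3.

3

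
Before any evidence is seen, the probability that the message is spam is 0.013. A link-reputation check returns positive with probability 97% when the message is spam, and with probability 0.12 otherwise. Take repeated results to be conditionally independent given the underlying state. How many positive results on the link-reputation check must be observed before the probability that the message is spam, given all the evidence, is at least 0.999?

6

Prior odds: 0.013 ÷ 0.987 = 13/987.
Likelihood ratio of a positive result = 0.97/0.12 = 97/12.
Target odds: 0.999 ÷ 0.001 = 999.
Need (13/987) × (97/12)ⁿ ≥ 999, i.e. (97/12)ⁿ ≥ 986013/13.
(97/12)⁵ ≈34510.6 falls short of 986013/13 but (97/12)⁶ ≈278961 reaches it, so n = 6.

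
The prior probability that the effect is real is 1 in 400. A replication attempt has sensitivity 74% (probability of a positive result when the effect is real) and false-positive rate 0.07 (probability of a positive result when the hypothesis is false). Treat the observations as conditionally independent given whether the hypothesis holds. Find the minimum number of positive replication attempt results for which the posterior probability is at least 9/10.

Prior odds = 0.0025/0.9975 = 1/399.
Likelihood ratio of a positive result = 0.74/0.07 = 74/7.
Target odds: 0.9 ÷ 0.1 = 9.
Need (1/399) × (74/7)ⁿ ≥ 9, i.e. (74/7)ⁿ ≥ 3591.
(74/7)³ = 405224/343 falls short of 3591 but (74/7)⁴ = 29986576/2401 reaches it, so n = 4.

4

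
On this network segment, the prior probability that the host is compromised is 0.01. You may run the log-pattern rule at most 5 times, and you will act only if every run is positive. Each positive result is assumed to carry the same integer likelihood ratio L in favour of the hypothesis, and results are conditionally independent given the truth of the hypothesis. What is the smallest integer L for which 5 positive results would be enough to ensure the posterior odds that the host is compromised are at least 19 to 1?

Prior odds = 0.01/0.99 = 1/99.
Target odds = 19.
Need L⁵ ≥ 19 ÷ (1/99) = 1881.
4⁵ = 1024 < 1881 ≤ 3125 = 5⁵, so L = 5.

5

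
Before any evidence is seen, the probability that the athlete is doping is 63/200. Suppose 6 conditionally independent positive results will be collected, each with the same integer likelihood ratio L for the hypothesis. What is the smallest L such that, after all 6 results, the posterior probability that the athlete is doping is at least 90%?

2

Prior odds = 0.315/0.685 = 63/137.
Target odds = 0.9/0.1 = 9.
Need L⁶ ≥ 9 ÷ (63/137) = 137/7.
1⁶ = 1 < 137/7 ≤ 64 = 2⁶, so L = 2.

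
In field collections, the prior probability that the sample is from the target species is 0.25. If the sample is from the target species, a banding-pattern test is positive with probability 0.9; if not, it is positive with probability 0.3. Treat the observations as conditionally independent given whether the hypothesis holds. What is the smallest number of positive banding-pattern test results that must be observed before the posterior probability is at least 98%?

Prior odds: 0.25 ÷ 0.75 = 1/3.
Likelihood ratio of a positive = 0.9/0.3 = 3.
Target posterior odds = 0.98/0.02 = 49.
Require 3ⁿ ≥ 49 ÷ (1/3) = 147.
3⁴ = 81 falls short of 147 but 3⁵ = 243 reaches it, so n = 5.

5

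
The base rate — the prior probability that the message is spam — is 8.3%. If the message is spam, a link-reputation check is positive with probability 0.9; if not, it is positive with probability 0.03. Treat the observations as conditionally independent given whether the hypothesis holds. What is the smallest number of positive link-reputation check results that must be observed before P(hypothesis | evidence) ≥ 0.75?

Prior odds = 0.083/0.917 = 83/917.
Likelihood ratio of a positive = 0.9/0.03 = 30.
Target odds: 0.75 ÷ 0.25 = 3.
Need (83/917) × 30ⁿ ≥ 3, i.e. 30ⁿ ≥ 2751/83.
30¹ = 30 falls short of 2751/83 but 30² = 900 reaches it, so n = 2.

2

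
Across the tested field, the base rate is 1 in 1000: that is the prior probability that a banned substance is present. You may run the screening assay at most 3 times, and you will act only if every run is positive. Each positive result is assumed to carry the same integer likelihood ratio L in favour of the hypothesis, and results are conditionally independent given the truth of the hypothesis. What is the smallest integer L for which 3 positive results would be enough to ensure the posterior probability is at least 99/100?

47

Prior odds = 0.001/0.999 = 1/999.
Target odds = 0.99/0.01 = 99.
Need L³ ≥ 99 ÷ (1/999) = 98901.
46³ = 97336 < 98901 ≤ 103823 = 47³, so L = 47.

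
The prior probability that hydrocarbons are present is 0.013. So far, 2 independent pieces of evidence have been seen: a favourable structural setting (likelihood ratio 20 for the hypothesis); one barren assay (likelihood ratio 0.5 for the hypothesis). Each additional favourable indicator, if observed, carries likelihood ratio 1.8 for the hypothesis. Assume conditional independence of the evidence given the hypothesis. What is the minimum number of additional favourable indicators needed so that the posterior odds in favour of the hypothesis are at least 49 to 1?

11

Prior odds = 0.013/0.987 = 13/987.
Combined Bayes factor of the evidence already in hand = 20 × 0.5 = 10.
Odds after that evidence = (13/987) × 10 = 130/987.
Target odds = 49.
Need 1.8ⁿ ≥ 49 ÷ (130/987) = 48363/130.
1.8¹⁰ ≈357.047 falls short of 48363/130 but 1.8¹¹ ≈642.684 reaches it, so n = 11.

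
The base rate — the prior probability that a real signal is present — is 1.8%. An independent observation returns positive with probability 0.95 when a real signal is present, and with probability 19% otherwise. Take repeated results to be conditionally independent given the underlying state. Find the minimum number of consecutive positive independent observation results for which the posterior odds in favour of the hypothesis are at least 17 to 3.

4

Prior odds = 0.018/0.982 = 9/491.
Likelihood ratio of a positive result = 0.95/0.19 = 5.
Target odds = 17/3.
Require 5ⁿ ≥ 17/3 ÷ (9/491) = 8347/27.
5³ = 125 falls short of 8347/27 but 5⁴ = 625 reaches it, so n = 4.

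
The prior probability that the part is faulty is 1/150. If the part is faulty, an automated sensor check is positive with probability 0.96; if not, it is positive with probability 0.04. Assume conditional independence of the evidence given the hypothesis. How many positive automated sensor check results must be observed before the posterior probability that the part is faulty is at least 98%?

3

Prior odds = (1/150)/(149/150) = 1/149.
Likelihood ratio of a positive = 0.96/0.04 = 24.
Target odds: 0.98 ÷ 0.02 = 49.
Require 24ⁿ ≥ 49 ÷ (1/149) = 7301.
24² = 576 falls short of 7301 but 24³ = 13824 reaches it, so n = 3.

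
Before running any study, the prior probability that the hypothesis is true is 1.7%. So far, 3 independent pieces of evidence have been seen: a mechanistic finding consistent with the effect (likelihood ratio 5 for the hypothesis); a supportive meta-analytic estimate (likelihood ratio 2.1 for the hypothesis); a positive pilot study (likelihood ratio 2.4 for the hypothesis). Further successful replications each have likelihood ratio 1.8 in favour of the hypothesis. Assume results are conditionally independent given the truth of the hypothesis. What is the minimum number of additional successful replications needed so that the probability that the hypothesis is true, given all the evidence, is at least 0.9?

6

Prior odds = 0.017/0.983 = 17/983.
Combined Bayes factor of the evidence already in hand = 5 × 2.1 × 2.4 = 25.2.
Odds after that evidence = (17/983) × 25.2 = 2142/4915.
Target odds = 0.9/0.1 = 9.
Need 1.8ⁿ ≥ 9 ÷ (2142/4915) = 4915/238.
1.8⁵ = 18.89568 falls short of 4915/238 but 1.8⁶ = 531441/15625 reaches it, so n = 6.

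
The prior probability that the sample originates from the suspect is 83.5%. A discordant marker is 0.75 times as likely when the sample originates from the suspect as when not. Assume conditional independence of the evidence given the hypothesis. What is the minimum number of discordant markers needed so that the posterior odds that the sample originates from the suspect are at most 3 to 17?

12

Prior odds: 0.835 ÷ 0.165 = 167/33.
Likelihood ratio per discordant marker = 0.75.
Target odds = 3/17.
Need (167/33) × 0.75ⁿ ≤ 3/17, i.e. 0.75ⁿ ≤ 99/2839.
0.75¹¹ = 177147/4194304 is still above 99/2839 but 0.75¹² = 531441/16777216 is at or below it, so n = 12.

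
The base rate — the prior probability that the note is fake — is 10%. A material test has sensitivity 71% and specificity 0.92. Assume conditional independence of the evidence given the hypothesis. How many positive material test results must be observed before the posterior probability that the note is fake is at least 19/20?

3

Prior odds: 0.1 ÷ 0.9 = 1/9.
False-positive rate = 1 − 0.92 = 0.08; likelihood ratio of a positive = 0.71/0.08 = 8.875.
Target posterior odds = 0.95/0.05 = 19.
Require 8.875ⁿ ≥ 19 ÷ (1/9) = 171.
8.875² = 78.765625 falls short of 171 but 8.875³ = 357911/512 reaches it, so n = 3.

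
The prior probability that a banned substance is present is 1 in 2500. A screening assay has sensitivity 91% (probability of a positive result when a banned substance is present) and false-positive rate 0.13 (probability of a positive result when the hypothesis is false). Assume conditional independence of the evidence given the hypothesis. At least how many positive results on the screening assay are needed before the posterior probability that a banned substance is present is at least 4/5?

Prior odds = 0.0004/0.9996 = 1/2499.
Likelihood ratio of a positive result = 0.91/0.13 = 7.
Target posterior odds = 0.8/0.2 = 4.
Need (1/2499) × 7ⁿ ≥ 4, i.e. 7ⁿ ≥ 9996.
7⁴ = 2401 falls short of 9996 but 7⁵ = 16807 reaches it, so n = 5.

5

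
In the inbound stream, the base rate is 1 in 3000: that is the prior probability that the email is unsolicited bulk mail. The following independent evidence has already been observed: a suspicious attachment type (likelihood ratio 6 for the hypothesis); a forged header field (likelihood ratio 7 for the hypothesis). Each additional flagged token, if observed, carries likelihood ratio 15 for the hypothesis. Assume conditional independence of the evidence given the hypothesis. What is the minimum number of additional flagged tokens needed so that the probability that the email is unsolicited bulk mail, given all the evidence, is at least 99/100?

Prior odds = (1/3000)/(2999/3000) = 1/2999.
Combined Bayes factor of the evidence already in hand = 6 × 7 = 42.
Odds after that evidence = (1/2999) × 42 = 42/2999.
Target odds = 0.99/0.01 = 99.
Need 15ⁿ ≥ 99 ÷ (42/2999) = 98967/14.
15³ = 3375 falls short of 98967/14 but 15⁴ = 50625 reaches it, so n = 4.

4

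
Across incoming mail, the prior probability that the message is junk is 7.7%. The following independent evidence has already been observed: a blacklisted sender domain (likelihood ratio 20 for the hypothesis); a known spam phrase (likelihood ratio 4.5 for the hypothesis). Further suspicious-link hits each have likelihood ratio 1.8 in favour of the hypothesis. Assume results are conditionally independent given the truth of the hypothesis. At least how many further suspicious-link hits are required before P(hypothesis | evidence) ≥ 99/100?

5

Prior odds = 0.077/0.923 = 77/923.
Combined Bayes factor of the evidence already in hand = 20 × 4.5 = 90.
Odds after that evidence = (77/923) × 90 = 6930/923.
Target odds = 0.99/0.01 = 99.
Need 1.8ⁿ ≥ 99 ÷ (6930/923) = 923/70.
1.8⁴ = 10.4976 falls short of 923/70 but 1.8⁵ = 18.89568 reaches it, so n = 5.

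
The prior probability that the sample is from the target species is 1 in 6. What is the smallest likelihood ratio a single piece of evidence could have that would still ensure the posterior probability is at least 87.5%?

35

Prior odds = (1/6)/(5/6) = 0.2.
Target odds = 0.875/0.125 = 7.
Required Bayes factor = 7 ÷ 0.2 = 35.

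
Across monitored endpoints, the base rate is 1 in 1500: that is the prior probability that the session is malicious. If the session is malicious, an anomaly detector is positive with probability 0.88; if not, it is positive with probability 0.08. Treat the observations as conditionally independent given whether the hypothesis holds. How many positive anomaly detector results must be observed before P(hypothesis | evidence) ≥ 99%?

5

Prior odds: (1/1500) ÷ (1499/1500) = 1/1499.
Likelihood ratio of a positive = 0.88/0.08 = 11.
Target odds: 0.99 ÷ 0.01 = 99.
Need (1/1499) × 11ⁿ ≥ 99, i.e. 11ⁿ ≥ 148401.
11⁴ = 14641 falls short of 148401 but 11⁵ = 161051 reaches it, so n = 5.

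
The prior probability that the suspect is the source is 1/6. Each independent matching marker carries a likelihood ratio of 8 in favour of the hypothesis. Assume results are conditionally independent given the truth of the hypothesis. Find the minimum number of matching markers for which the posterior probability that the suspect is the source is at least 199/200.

Prior odds: (1/6) ÷ (5/6) = 0.2.
Likelihood ratio per matching marker = 8.
Target posterior odds = 0.995/0.005 = 199.
Need 0.2 × 8ⁿ ≥ 199, i.e. 8ⁿ ≥ 995.
8³ = 512 falls short of 995 but 8⁴ = 4096 reaches it, so n = 4.

4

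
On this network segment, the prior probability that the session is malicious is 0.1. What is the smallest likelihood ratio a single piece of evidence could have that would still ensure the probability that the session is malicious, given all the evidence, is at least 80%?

36

Prior odds = 0.1/0.9 = 1/9.
Target odds = 0.8/0.2 = 4.
Required Bayes factor = 4 ÷ (1/9) = 36.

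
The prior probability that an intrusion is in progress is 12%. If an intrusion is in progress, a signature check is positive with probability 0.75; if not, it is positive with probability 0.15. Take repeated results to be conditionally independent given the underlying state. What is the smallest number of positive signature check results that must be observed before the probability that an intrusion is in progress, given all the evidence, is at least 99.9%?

Prior odds = 0.12/0.88 = 3/22.
Likelihood ratio of a positive = 0.75/0.15 = 5.
Target odds: 0.999 ÷ 0.001 = 999.
Require 5ⁿ ≥ 999 ÷ (3/22) = 7326.
5⁵ = 3125 falls short of 7326 but 5⁶ = 15625 reaches it, so n = 6.

6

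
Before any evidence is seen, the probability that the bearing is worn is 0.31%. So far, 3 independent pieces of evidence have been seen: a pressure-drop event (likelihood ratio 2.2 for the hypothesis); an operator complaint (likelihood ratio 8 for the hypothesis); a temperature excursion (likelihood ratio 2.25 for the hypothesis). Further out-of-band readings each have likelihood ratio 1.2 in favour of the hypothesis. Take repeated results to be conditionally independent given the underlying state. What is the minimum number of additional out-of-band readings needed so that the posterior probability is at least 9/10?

Prior odds = 0.0031/0.9969 = 31/9969.
Combined Bayes factor of the evidence already in hand = 2.2 × 8 × 2.25 = 39.6.
Odds after that evidence = (31/9969) × 39.6 = 2046/16615.
Target odds = 0.9/0.1 = 9.
Need 1.2ⁿ ≥ 9 ÷ (2046/16615) = 49845/682.
1.2²³ ≈66.2474 falls short of 49845/682 but 1.2²⁴ ≈79.4968 reaches it, so n = 24.

24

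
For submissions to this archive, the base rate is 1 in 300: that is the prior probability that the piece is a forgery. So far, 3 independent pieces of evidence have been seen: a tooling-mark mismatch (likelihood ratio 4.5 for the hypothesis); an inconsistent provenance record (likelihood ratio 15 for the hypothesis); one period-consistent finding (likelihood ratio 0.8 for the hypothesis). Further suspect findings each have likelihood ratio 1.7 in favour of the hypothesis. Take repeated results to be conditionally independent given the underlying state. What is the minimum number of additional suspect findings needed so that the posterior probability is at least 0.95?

Prior odds = (1/300)/(299/300) = 1/299.
Combined Bayes factor of the evidence already in hand = 4.5 × 15 × 0.8 = 54.
Odds after that evidence = (1/299) × 54 = 54/299.
Target odds = 0.95/0.05 = 19.
Need 1.7ⁿ ≥ 19 ÷ (54/299) = 5681/54.
1.7⁸ ≈69.7576 falls short of 5681/54 but 1.7⁹ ≈118.588 reaches it, so n = 9.

9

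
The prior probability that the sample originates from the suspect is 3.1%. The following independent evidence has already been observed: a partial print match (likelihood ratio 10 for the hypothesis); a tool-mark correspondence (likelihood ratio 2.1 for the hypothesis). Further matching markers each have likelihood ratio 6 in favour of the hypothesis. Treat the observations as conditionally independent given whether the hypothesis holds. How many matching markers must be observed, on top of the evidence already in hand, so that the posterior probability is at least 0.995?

Prior odds = 0.031/0.969 = 31/969.
Combined Bayes factor of the evidence already in hand = 10 × 2.1 = 21.
Odds after that evidence = (31/969) × 21 = 217/323.
Target odds = 0.995/0.005 = 199.
Need 6ⁿ ≥ 199 ÷ (217/323) = 64277/217.
6³ = 216 falls short of 64277/217 but 6⁴ = 1296 reaches it, so n = 4.

4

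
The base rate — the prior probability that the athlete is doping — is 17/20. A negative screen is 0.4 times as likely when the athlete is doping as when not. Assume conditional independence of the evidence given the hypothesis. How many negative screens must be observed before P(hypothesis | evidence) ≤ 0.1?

5

Prior odds: 0.85 ÷ 0.15 = 17/3.
Likelihood ratio per negative screen = 0.4.
Target posterior odds = 0.1/0.9 = 1/9.
Need (17/3) × 0.4ⁿ ≤ 1/9, i.e. 0.4ⁿ ≤ 1/51.
0.4⁴ = 0.0256 is still above 1/51 but 0.4⁵ = 0.01024 is at or below it, so n = 5.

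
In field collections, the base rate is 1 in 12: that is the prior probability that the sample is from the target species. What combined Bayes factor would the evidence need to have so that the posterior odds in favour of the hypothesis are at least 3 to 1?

33

Prior odds = (1/12)/(11/12) = 1/11.
Target odds = 3.
Required Bayes factor = 3 ÷ (1/11) = 33.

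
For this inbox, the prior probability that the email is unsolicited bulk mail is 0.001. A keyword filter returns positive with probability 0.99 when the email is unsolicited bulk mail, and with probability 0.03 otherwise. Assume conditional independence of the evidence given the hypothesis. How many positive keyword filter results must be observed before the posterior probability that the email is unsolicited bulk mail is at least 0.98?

Prior odds = 0.001/0.999 = 1/999.
Likelihood ratio of a positive result = 0.99/0.03 = 33.
Target posterior odds = 0.98/0.02 = 49.
Require 33ⁿ ≥ 49 ÷ (1/999) = 48951.
33³ = 35937 falls short of 48951 but 33⁴ = 1185921 reaches it, so n = 4.

4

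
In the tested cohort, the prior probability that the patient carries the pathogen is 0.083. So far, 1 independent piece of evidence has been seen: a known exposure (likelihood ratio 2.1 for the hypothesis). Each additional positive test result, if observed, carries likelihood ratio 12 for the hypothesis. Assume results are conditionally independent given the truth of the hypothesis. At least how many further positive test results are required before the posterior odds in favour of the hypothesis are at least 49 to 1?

Prior odds = 0.083/0.917 = 83/917.
Bayes factor of the evidence already in hand = 2.1.
Odds after that evidence = (83/917) × 2.1 = 249/1310.
Target odds = 49.
Need 12ⁿ ≥ 49 ÷ (249/1310) = 64190/249.
12² = 144 falls short of 64190/249 but 12³ = 1728 reaches it, so n = 3.

3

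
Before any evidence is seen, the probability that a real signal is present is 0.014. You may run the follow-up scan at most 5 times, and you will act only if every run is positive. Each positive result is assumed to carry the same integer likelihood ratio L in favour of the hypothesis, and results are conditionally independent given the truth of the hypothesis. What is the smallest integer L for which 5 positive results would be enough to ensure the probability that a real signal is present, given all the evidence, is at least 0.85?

Prior odds = 0.014/0.986 = 7/493.
Target odds = 0.85/0.15 = 17/3.
Need L⁵ ≥ 17/3 ÷ (7/493) = 8381/21.
3⁵ = 243 < 8381/21 ≤ 1024 = 4⁵, so L = 4.

4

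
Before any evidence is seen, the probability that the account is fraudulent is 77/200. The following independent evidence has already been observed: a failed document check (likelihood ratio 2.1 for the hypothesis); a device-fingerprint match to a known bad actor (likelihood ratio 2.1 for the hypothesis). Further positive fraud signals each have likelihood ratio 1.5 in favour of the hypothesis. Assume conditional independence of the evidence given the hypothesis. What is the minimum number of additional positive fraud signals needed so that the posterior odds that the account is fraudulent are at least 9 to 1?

3

Prior odds = 0.385/0.615 = 77/123.
Combined Bayes factor of the evidence already in hand = 2.1 × 2.1 = 4.41.
Odds after that evidence = (77/123) × 4.41 = 11319/4100.
Target odds = 9.
Need 1.5ⁿ ≥ 9 ÷ (11319/4100) = 12300/3773.
1.5² = 2.25 falls short of 12300/3773 but 1.5³ = 3.375 reaches it, so n = 3.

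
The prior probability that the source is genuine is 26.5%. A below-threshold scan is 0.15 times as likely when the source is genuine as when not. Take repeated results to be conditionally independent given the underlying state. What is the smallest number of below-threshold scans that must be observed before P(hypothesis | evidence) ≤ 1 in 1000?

Prior odds: 0.265 ÷ 0.735 = 53/147.
Likelihood ratio per below-threshold scan = 0.15.
Target posterior odds = 0.001/0.999 = 1/999.
Need (53/147) × 0.15ⁿ ≤ 1/999, i.e. 0.15ⁿ ≤ 49/17649.
0.15³ = 0.003375 is still above 49/17649 but 0.15⁴ = 81/160000 is at or below it, so n = 4.

4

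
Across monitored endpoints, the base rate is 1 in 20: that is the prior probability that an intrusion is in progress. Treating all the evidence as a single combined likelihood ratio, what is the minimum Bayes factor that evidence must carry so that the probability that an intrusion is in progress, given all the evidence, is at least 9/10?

Prior odds = 0.05/0.95 = 1/19.
Target odds = 0.9/0.1 = 9.
Required Bayes factor = 9 ÷ (1/19) = 171.

171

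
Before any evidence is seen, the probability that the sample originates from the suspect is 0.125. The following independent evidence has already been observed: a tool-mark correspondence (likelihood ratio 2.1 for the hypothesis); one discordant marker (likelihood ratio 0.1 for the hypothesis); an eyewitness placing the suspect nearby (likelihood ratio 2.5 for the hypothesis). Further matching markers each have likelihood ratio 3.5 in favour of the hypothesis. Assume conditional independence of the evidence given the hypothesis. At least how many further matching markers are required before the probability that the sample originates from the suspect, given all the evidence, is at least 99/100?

6

Prior odds = 0.125/0.875 = 1/7.
Combined Bayes factor of the evidence already in hand = 2.1 × 0.1 × 2.5 = 0.525.
Odds after that evidence = (1/7) × 0.525 = 0.075.
Target odds = 0.99/0.01 = 99.
Need 3.5ⁿ ≥ 99 ÷ 0.075 = 1320.
3.5⁵ = 525.21875 falls short of 1320 but 3.5⁶ = 1838.265625 reaches it, so n = 6.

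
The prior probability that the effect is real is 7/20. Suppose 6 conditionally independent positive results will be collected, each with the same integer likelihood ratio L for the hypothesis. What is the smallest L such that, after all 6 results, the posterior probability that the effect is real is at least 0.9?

Prior odds = 0.35/0.65 = 7/13.
Target odds = 0.9/0.1 = 9.
Need L⁶ ≥ 9 ÷ (7/13) = 117/7.
1⁶ = 1 < 117/7 ≤ 64 = 2⁶, so L = 2.

2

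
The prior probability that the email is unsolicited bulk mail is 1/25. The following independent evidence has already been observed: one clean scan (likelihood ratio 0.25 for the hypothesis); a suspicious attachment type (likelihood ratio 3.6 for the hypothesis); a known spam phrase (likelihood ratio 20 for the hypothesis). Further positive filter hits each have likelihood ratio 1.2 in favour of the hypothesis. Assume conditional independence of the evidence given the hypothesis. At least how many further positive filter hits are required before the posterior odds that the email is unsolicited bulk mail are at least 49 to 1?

23

Prior odds = 0.04/0.96 = 1/24.
Combined Bayes factor of the evidence already in hand = 0.25 × 3.6 × 20 = 18.
Odds after that evidence = (1/24) × 18 = 0.75.
Target odds = 49.
Need 1.2ⁿ ≥ 49 ÷ 0.75 = 196/3.
1.2²² ≈55.2061 falls short of 196/3 but 1.2²³ ≈66.2474 reaches it, so n = 23.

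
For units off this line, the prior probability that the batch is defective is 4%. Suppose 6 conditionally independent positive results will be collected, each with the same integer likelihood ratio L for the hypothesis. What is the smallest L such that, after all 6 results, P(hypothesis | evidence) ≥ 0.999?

6

Prior odds = 0.04/0.96 = 1/24.
Target odds = 0.999/0.001 = 999.
Need L⁶ ≥ 999 ÷ (1/24) = 23976.
5⁶ = 15625 < 23976 ≤ 46656 = 6⁶, so L = 6.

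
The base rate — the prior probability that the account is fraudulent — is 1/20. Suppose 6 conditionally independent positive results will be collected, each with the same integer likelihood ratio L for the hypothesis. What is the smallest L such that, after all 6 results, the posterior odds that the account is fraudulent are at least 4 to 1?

3

Prior odds = 0.05/0.95 = 1/19.
Target odds = 4.
Need L⁶ ≥ 4 ÷ (1/19) = 76.
2⁶ = 64 < 76 ≤ 729 = 3⁶, so L = 3.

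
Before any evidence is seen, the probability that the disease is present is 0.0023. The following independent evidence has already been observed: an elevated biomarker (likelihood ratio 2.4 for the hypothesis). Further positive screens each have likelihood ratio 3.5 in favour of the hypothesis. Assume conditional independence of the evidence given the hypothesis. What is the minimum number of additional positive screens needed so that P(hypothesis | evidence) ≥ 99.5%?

Prior odds = 0.0023/0.9977 = 23/9977.
Bayes factor of the evidence already in hand = 2.4.
Odds after that evidence = (23/9977) × 2.4 = 276/49885.
Target odds = 0.995/0.005 = 199.
Need 3.5ⁿ ≥ 199 ÷ (276/49885) = 9927115/276.
3.5⁸ = 5764801/256 falls short of 9927115/276 but 3.5⁹ = 40353607/512 reaches it, so n = 9.

9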